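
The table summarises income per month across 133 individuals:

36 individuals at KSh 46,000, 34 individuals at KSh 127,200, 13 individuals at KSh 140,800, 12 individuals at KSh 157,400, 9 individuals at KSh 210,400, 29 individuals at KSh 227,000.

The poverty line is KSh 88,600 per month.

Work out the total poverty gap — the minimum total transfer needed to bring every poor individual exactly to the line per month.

KSh 1,533,600

Poor units: 36×KSh 46,000 (q = 36 of N = 133).
Individual gaps: 36×(88600−46000) = 1533600.
Aggregate gap = KSh 1,533,600.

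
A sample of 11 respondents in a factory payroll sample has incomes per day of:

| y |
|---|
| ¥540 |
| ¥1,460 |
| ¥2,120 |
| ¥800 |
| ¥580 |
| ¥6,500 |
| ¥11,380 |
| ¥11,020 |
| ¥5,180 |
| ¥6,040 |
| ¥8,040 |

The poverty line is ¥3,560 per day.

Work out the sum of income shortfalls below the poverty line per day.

¥12,300

Poor units: ¥540, ¥580, ¥800, ¥1,460, ¥2,120 (q = 5 of N = 11).
Individual gaps: 3560−540 = 3020; 3560−580 = 2980; 3560−800 = 2760; 3560−1460 = 2100; 3560−2120 = 1440.
Aggregate gap = ¥12,300.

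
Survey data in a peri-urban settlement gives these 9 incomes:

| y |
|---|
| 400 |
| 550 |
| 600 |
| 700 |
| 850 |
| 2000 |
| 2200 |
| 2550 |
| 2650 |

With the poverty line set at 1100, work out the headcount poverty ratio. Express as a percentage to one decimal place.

55.6%

5 of the 9 respondents have income below 1100.
H = 5/9 = 55.6%.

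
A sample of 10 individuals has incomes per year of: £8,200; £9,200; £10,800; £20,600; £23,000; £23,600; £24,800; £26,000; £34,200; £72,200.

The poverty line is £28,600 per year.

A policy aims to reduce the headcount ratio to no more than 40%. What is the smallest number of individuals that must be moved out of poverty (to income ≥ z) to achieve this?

4

Currently q = 8 of N = 10 are below the line (H = 0.800).
A headcount ratio of at most 40% allows at most ⌊0.40 × 10⌋ = 4 poor individuals.
So at least 8 − 4 = 4 must be lifted.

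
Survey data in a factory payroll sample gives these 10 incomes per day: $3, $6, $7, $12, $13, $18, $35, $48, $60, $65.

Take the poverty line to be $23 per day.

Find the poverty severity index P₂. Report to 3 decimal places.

Below z: $3, $6, $7, $12, $13, $18 (q = 6 of N = 10).
Relative gaps: (23−3)/23 = 0.8696; (23−6)/23 = 0.7391; (23−7)/23 = 0.6957; (23−12)/23 = 0.4783; (23−13)/23 = 0.4348; (23−18)/23 = 0.2174.
Squared: 0.7561; 0.5463; 0.4839; 0.2287; 0.1890; 0.0473.
Sum = 2.251418; P₂ = 2.251418 / 10 = 0.225.

0.225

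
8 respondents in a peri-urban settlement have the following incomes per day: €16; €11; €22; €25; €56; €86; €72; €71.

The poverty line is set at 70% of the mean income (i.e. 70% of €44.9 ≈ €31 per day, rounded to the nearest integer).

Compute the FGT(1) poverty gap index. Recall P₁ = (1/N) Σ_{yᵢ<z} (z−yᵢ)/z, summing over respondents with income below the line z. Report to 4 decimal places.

Incomes under z: €11, €16, €22, €25 (q = 4 of N = 8).
Shortfall ratios: (31−11)/31 = 0.6452; (31−16)/31 = 0.4839; (31−22)/31 = 0.2903; (31−25)/31 = 0.1935.
Σ = 1.612903. Dividing by the full population N = 8 gives P₁ = 0.2016.

0.2016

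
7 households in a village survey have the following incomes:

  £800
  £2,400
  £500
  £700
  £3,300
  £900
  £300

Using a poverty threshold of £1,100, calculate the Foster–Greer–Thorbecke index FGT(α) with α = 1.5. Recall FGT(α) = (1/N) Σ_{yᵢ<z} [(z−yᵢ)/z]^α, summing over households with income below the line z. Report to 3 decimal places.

0.209

Incomes under z: £300, £500, £700, £800, £900 (q = 5 of N = 7).
Normalized shortfalls: (1100−300)/1100 = 0.7273; (1100−500)/1100 = 0.5455; (1100−700)/1100 = 0.3636; (1100−800)/1100 = 0.2727; (1100−900)/1100 = 0.1818.
Raised to α = 1.5: 0.62022; 0.40284; 0.21928; 0.14243; 0.07753.
Sum = 1.462301; FGT(1.5) = 1.462301 / 7 = 0.209.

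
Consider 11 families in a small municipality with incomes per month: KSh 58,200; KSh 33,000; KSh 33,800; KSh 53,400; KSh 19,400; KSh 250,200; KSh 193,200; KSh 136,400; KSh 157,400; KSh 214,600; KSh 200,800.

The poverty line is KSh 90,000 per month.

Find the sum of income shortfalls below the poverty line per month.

Below z: KSh 19,400, KSh 33,000, KSh 33,800, KSh 53,400, KSh 58,200 (q = 5 of N = 11).
Individual gaps: 90000−19400 = 70600; 90000−33000 = 57000; 90000−33800 = 56200; 90000−53400 = 36600; 90000−58200 = 31800.
Aggregate gap = KSh 252,200.

KSh 252,200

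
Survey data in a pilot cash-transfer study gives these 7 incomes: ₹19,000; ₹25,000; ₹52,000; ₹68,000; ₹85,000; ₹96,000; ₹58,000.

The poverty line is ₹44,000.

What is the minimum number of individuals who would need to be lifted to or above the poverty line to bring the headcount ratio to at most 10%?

2

Currently q = 2 of N = 7 are below the line (H = 0.286).
A headcount ratio of at most 10% allows at most ⌊0.10 × 7⌋ = 0 poor individuals.
So at least 2 − 0 = 2 must be lifted.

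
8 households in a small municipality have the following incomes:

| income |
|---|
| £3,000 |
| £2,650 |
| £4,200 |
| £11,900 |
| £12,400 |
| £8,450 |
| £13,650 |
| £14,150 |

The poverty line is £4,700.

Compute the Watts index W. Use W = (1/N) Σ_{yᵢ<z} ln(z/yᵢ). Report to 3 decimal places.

0.142

Incomes under z: £2,650, £3,000, £4,200 (q = 3 of N = 8).
Log shortfalls: ln(4700/2650) = 0.5730; ln(4700/3000) = 0.4490; ln(4700/4200) = 0.1125.
W = 1.134431 / 8 = 0.142.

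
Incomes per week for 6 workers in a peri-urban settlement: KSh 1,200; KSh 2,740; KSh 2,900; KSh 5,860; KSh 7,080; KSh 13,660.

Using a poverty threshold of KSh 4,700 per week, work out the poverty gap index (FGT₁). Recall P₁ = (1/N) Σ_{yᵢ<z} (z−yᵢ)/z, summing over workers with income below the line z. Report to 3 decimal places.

0.257

Incomes under z: KSh 1,200, KSh 2,740, KSh 2,900 (q = 3 of N = 6).
Gap ratios (z−y)/z: (4700−1200)/4700 = 0.7447; (4700−2740)/4700 = 0.4170; (4700−2900)/4700 = 0.3830.
Sum of shortfalls = 1.544681; P₁ averages over all N: 1.544681 / 6 = 0.257.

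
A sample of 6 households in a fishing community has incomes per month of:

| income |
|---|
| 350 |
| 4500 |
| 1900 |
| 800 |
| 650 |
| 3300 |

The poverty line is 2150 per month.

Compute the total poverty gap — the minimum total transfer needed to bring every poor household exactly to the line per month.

4900

Incomes under z: 350, 650, 800, 1900 (q = 4 of N = 6).
Individual gaps: 2150−350 = 1800; 2150−650 = 1500; 2150−800 = 1350; 2150−1900 = 250.
Aggregate gap = 4900.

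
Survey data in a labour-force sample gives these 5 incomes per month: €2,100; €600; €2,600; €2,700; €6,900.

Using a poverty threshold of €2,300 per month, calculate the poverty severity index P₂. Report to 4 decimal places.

Below the line: €600, €2,100 (q = 2 of N = 5).
Gap ratios (z−y)/z: (2300−600)/2300 = 0.7391; (2300−2100)/2300 = 0.0870.
Squared: 0.5463; 0.0076.
Sum = 0.553875; P₂ = 0.553875 / 5 = 0.1108.

0.1108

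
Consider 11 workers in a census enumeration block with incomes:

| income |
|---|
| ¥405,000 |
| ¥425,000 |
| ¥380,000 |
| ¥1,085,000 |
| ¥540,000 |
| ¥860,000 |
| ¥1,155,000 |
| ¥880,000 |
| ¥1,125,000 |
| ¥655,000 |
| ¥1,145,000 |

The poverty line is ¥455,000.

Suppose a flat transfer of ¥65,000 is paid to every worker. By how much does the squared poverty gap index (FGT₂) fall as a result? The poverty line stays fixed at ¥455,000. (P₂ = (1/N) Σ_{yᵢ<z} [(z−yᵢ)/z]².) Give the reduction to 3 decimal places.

Before: below the line — ¥380,000, ¥405,000, ¥425,000; squared poverty gap index (FGT₂) = 0.00396.
After the ¥65,000 transfer: below the line — ¥445,000; squared poverty gap index (FGT₂) = 0.00004.
Reduction = 0.00396 − 0.00004 = 0.004.

0.004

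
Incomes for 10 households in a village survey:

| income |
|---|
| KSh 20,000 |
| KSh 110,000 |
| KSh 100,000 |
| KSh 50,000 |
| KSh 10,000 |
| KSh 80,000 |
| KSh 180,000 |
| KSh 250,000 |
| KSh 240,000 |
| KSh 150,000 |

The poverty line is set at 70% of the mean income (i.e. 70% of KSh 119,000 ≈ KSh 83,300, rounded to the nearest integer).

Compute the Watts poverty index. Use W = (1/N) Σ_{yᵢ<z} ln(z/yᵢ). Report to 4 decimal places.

0.4097

Poor units: KSh 10,000, KSh 20,000, KSh 50,000, KSh 80,000 (q = 4 of N = 10).
Log shortfalls: ln(83300/10000) = 2.1199; ln(83300/20000) = 1.4267; ln(83300/50000) = 0.5104; ln(83300/80000) = 0.0404.
W = 4.097427 / 10 = 0.4097.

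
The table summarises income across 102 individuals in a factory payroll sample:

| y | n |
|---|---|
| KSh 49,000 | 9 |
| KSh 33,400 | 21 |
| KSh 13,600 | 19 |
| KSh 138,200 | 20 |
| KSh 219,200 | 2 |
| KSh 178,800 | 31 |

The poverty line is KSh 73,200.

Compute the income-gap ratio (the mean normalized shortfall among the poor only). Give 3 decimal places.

0.609

Below the line: 19×KSh 13,600, 21×KSh 33,400, 9×KSh 49,000 (q = 49 of N = 102).
Shortfall ratios (z−y)/z: 0.8142 (×19), 0.5437 (×21), 0.3306 (×9); sum = 29.863388.
The income-gap ratio divides by q (the poor only): 29.863388 / 49 = 0.609.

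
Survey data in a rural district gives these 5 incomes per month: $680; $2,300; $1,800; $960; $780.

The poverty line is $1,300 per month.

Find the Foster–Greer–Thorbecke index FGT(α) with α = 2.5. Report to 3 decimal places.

Below z: $680, $780, $960 (q = 3 of N = 5).
Relative gaps: (1300−680)/1300 = 0.4769; (1300−780)/1300 = 0.4000; (1300−960)/1300 = 0.2615.
Raised to α = 2.5: 0.15708; 0.10119; 0.03498.
Sum = 0.293254; FGT(2.5) = 0.293254 / 5 = 0.059.

0.059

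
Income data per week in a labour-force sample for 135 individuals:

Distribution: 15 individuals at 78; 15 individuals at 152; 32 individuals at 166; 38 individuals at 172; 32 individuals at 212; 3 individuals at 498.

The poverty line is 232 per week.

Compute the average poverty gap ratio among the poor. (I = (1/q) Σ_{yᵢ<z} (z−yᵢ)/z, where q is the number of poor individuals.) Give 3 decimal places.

0.279

Below z: 15×78, 15×152, 32×166, 38×172, 32×212 (q = 132 of N = 135).
Relative gaps: 0.6638 (×15), 0.3448 (×15), 0.2845 (×32), 0.2586 (×38), 0.0862 (×32); sum = 36.818966.
I averages over the q = 132 poor units only: 36.818966 / 132 = 0.279.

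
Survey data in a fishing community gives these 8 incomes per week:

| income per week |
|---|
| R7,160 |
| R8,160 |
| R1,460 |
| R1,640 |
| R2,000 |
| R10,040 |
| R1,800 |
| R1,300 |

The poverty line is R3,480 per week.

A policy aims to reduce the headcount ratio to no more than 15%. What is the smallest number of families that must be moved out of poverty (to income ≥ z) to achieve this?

4

Currently q = 5 of N = 8 are below the line (H = 0.625).
A headcount ratio of at most 15% allows at most ⌊0.15 × 8⌋ = 1 poor families.
So at least 5 − 1 = 4 must be lifted.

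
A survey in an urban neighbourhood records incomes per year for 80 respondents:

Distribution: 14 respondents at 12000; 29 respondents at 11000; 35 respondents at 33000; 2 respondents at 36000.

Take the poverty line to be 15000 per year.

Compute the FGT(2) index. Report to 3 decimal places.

Below the line: 29×11000, 14×12000 (q = 43 of N = 80).
Gap ratios (z−y)/z: (15000−11000)/15000 = 0.2667 (×29); (15000−12000)/15000 = 0.2000 (×14).
Squared: 0.0711 (×29); 0.0400 (×14).
Sum = 2.622222; P₂ = 2.622222 / 80 = 0.033.

0.033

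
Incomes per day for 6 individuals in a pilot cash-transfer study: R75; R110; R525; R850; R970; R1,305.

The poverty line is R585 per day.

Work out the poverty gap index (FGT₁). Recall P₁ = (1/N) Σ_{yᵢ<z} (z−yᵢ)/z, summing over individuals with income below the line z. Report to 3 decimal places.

0.298

Poor units: R75, R110, R525 (q = 3 of N = 6).
Gap ratios (z−y)/z: (585−75)/585 = 0.8718; (585−110)/585 = 0.8120; (585−525)/585 = 0.1026.
Sum of shortfalls = 1.786325; P₁ averages over all N: 1.786325 / 6 = 0.298.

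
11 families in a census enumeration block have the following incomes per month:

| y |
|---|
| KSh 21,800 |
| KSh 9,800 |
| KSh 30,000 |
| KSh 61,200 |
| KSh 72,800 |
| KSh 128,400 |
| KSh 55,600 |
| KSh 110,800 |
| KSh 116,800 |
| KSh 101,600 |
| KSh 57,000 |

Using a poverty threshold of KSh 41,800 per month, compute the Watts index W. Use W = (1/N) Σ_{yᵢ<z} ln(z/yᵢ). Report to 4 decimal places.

0.2212

Incomes under z: KSh 9,800, KSh 21,800, KSh 30,000 (q = 3 of N = 11).
ln(z/y) terms: ln(41800/9800) = 1.4505; ln(41800/21800) = 0.6510; ln(41800/30000) = 0.3317.
W = 2.433199 / 11 = 0.2212.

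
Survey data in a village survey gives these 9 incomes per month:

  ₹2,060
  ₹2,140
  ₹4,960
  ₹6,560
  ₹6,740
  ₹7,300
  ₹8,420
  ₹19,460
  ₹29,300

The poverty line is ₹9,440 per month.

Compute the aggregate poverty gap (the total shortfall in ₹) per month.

₹27,900

Below z: ₹2,060, ₹2,140, ₹4,960, ₹6,560, ₹6,740, ₹7,300, ₹8,420 (q = 7 of N = 9).
Individual gaps: 9440−2060 = 7380; 9440−2140 = 7300; 9440−4960 = 4480; 9440−6560 = 2880; 9440−6740 = 2700; 9440−7300 = 2140; 9440−8420 = 1020.
Aggregate gap = ₹27,900.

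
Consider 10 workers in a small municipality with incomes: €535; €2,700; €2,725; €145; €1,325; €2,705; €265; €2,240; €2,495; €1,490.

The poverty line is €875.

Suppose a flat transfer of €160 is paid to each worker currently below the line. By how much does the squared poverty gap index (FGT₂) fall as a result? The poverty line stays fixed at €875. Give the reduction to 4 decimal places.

0.0602

Before: below the line — €145, €265, €535; squared poverty gap index (FGT₂) = 0.133303.
After the €160 transfer: below the line — €305, €425, €695; squared poverty gap index (FGT₂) = 0.073117.
Reduction = 0.133303 − 0.073117 = 0.0602.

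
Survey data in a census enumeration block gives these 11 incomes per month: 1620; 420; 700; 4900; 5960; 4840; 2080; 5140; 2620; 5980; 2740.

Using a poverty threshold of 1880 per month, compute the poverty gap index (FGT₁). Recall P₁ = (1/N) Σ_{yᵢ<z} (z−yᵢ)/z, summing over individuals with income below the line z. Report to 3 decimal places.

Below z: 420, 700, 1620 (q = 3 of N = 11).
Shortfall ratios: (1880−420)/1880 = 0.7766; (1880−700)/1880 = 0.6277; (1880−1620)/1880 = 0.1383.
Sum of shortfalls = 1.542553; P₁ averages over all N: 1.542553 / 11 = 0.140.

0.140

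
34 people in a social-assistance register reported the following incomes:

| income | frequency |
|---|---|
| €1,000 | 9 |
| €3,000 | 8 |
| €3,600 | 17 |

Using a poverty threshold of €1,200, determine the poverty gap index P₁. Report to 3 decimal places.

Poor units: 9×€1,000 (q = 9 of N = 34).
Normalized shortfalls: (1200−1000)/1200 = 0.1667 (×9).
Sum of shortfalls = 1.500000; P₁ averages over all N: 1.500000 / 34 = 0.044.

0.044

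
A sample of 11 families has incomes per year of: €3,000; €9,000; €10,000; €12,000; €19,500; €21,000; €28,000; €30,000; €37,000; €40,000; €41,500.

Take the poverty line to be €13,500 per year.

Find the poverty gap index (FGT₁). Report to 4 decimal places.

0.1347

Below z: €3,000, €9,000, €10,000, €12,000 (q = 4 of N = 11).
Shortfall ratios: (13500−3000)/13500 = 0.7778; (13500−9000)/13500 = 0.3333; (13500−10000)/13500 = 0.2593; (13500−12000)/13500 = 0.1111.
Sum of shortfalls = 1.481481; P₁ averages over all N: 1.481481 / 11 = 0.1347.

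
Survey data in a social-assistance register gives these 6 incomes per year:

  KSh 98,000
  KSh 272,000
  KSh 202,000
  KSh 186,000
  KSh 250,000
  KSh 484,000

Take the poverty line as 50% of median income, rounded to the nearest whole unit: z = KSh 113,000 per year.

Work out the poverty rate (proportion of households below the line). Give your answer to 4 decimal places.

0.1667

1 of the 6 households have income below KSh 113,000.
H = 1/6 = 0.1667.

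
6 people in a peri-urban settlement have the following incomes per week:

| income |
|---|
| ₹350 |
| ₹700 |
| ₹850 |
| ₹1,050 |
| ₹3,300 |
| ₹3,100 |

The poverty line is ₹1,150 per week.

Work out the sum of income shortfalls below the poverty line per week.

₹1,650

Below the line: ₹350, ₹700, ₹850, ₹1,050 (q = 4 of N = 6).
Individual gaps: 1150−350 = 800; 1150−700 = 450; 1150−850 = 300; 1150−1050 = 100.
Aggregate gap = ₹1,650.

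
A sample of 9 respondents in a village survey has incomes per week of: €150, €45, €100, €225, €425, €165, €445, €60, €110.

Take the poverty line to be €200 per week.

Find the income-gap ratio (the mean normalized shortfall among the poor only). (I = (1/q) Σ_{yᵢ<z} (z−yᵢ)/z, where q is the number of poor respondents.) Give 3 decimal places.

0.475

Incomes under z: €45, €60, €100, €110, €150, €165 (q = 6 of N = 9).
Shortfall ratios (z−y)/z: 0.7750, 0.7000, 0.5000, 0.4500, 0.2500, 0.1750; sum = 2.850000.
I averages over the q = 6 poor units only: 2.850000 / 6 = 0.475.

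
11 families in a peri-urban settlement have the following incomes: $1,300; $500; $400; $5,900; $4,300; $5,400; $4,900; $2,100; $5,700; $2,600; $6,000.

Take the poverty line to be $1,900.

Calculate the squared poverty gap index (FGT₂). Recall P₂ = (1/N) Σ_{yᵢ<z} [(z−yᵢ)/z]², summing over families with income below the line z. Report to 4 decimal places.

Poor units: $400, $500, $1,300 (q = 3 of N = 11).
Gap ratios (z−y)/z: (1900−400)/1900 = 0.7895; (1900−500)/1900 = 0.7368; (1900−1300)/1900 = 0.3158.
Squared: 0.6233; 0.5429; 0.0997.
Sum = 1.265928; P₂ = 1.265928 / 11 = 0.1151.

0.1151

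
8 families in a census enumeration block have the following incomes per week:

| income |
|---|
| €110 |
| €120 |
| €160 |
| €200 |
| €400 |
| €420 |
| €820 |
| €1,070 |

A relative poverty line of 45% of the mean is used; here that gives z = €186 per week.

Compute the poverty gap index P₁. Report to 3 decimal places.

0.113

Below the line: €110, €120, €160 (q = 3 of N = 8).
Relative gaps: (186−110)/186 = 0.4086; (186−120)/186 = 0.3548; (186−160)/186 = 0.1398.
Σ = 0.903226. Dividing by the full population N = 8 gives P₁ = 0.113.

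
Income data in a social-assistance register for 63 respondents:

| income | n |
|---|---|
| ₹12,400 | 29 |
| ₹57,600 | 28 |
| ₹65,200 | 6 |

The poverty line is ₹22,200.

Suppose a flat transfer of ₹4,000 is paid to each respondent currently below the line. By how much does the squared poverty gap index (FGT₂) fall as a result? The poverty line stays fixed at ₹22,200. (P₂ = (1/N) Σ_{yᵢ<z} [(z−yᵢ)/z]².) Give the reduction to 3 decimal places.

Before: below the line — 29×₹12,400; squared poverty gap index (FGT₂) = 0.08970.
After the ₹4,000 transfer: below the line — 29×₹16,400; squared poverty gap index (FGT₂) = 0.03142.
Reduction = 0.08970 − 0.03142 = 0.058.

0.058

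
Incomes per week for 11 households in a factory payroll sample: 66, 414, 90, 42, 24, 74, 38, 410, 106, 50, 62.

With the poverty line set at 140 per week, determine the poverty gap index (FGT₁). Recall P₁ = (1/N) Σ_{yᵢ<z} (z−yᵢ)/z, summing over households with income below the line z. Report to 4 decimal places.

Below the line: 24, 38, 42, 50, 62, 66, 74, 90, 106 (q = 9 of N = 11).
Normalized shortfalls: (140−24)/140 = 0.8286; (140−38)/140 = 0.7286; (140−42)/140 = 0.7000; (140−50)/140 = 0.6429; (140−62)/140 = 0.5571; (140−66)/140 = 0.5286; (140−74)/140 = 0.4714; (140−90)/140 = 0.3571; (140−106)/140 = 0.2429.
Σ = 5.057143. Dividing by the full population N = 11 gives P₁ = 0.4597.

0.4597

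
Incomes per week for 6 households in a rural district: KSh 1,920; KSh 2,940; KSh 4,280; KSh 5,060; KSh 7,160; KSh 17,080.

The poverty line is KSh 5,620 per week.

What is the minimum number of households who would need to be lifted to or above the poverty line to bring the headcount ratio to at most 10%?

4

Currently q = 4 of N = 6 are below the line (H = 0.667).
A headcount ratio of at most 10% allows at most ⌊0.10 × 6⌋ = 0 poor households.
So at least 4 − 0 = 4 must be lifted.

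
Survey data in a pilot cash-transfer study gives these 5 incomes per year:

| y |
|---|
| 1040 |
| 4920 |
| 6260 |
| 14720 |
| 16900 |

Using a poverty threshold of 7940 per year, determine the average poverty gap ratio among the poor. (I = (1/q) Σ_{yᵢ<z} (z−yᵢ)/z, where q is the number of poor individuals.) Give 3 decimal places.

Incomes under z: 1040, 4920, 6260 (q = 3 of N = 5).
Relative gaps: 0.8690, 0.3804, 0.2116; sum = 1.460957.
I averages over the q = 3 poor units only: 1.460957 / 3 = 0.487.

0.487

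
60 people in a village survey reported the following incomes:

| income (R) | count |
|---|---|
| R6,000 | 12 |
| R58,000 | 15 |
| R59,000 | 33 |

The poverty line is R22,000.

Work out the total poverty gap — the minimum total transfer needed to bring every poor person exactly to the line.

Poor units: 12×R6,000 (q = 12 of N = 60).
Individual gaps: 12×(22000−6000) = 192000.
Aggregate gap = R192,000.

R192,000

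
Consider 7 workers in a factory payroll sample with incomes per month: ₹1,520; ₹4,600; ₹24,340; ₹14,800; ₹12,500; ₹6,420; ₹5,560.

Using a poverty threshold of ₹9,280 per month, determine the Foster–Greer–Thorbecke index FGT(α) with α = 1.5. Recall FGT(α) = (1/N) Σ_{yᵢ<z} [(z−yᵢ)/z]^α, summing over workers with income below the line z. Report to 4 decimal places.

0.2211

Incomes under z: ₹1,520, ₹4,600, ₹5,560, ₹6,420 (q = 4 of N = 7).
Gap ratios (z−y)/z: (9280−1520)/9280 = 0.8362; (9280−4600)/9280 = 0.5043; (9280−5560)/9280 = 0.4009; (9280−6420)/9280 = 0.3082.
Raised to α = 1.5: 0.76466; 0.35814; 0.25380; 0.17109.
Sum = 1.547690; FGT(1.5) = 1.547690 / 7 = 0.2211.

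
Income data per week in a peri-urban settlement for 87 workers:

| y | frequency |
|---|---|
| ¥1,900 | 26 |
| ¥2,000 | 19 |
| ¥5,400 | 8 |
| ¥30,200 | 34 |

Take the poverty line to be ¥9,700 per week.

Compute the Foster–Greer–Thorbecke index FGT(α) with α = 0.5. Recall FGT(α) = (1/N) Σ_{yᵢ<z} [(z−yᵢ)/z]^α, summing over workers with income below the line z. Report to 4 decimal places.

0.5238

Incomes under z: 26×¥1,900, 19×¥2,000, 8×¥5,400 (q = 53 of N = 87).
Gap ratios (z−y)/z: (9700−1900)/9700 = 0.8041 (×26); (9700−2000)/9700 = 0.7938 (×19); (9700−5400)/9700 = 0.4433 (×8).
Raised to α = 0.5: 0.89673 (×26); 0.89096 (×19); 0.66581 (×8).
Sum = 45.569712; FGT(0.5) = 45.569712 / 87 = 0.5238.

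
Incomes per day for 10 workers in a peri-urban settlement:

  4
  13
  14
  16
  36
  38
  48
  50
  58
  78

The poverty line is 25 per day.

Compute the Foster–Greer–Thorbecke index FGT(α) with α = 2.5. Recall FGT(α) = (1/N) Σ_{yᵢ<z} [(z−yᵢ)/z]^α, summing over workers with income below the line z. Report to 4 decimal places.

Incomes under z: 4, 13, 14, 16 (q = 4 of N = 10).
Shortfall ratios: (25−4)/25 = 0.8400; (25−13)/25 = 0.4800; (25−14)/25 = 0.4400; (25−16)/25 = 0.3600.
Raised to α = 2.5: 0.64669; 0.15963; 0.12842; 0.07776.
Sum = 1.012499; FGT(2.5) = 1.012499 / 10 = 0.1012.

0.1012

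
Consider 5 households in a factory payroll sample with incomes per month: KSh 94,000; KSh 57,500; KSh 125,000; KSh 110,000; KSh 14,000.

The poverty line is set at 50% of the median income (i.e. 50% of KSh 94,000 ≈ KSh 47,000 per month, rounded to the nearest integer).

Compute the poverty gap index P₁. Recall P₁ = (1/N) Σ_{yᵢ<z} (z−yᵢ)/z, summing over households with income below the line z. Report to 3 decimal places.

0.140

Incomes under z: KSh 14,000 (q = 1 of N = 5).
Relative gaps: (47000−14000)/47000 = 0.7021.
Sum of shortfalls = 0.702128; P₁ averages over all N: 0.702128 / 5 = 0.140.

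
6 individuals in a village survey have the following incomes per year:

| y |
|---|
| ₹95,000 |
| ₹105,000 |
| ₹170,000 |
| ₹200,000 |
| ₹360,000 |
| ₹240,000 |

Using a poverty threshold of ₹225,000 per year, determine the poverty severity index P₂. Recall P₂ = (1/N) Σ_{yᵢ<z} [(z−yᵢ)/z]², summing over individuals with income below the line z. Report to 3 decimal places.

0.115

Poor units: ₹95,000, ₹105,000, ₹170,000, ₹200,000 (q = 4 of N = 6).
Gap ratios (z−y)/z: (225000−95000)/225000 = 0.5778; (225000−105000)/225000 = 0.5333; (225000−170000)/225000 = 0.2444; (225000−200000)/225000 = 0.1111.
Squared: 0.3338; 0.2844; 0.0598; 0.0123.
Sum = 0.690370; P₂ = 0.690370 / 6 = 0.115.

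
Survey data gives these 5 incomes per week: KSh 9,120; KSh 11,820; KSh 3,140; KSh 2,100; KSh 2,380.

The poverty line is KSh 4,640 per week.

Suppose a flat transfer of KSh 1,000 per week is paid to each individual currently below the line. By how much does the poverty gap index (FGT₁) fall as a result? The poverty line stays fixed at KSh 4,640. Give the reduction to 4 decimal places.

Before: below the line — KSh 2,100, KSh 2,380, KSh 3,140; poverty gap index (FGT₁) = 0.271552.
After the KSh 1,000 transfer: below the line — KSh 3,100, KSh 3,380, KSh 4,140; poverty gap index (FGT₁) = 0.142241.
Reduction = 0.271552 − 0.142241 = 0.1293.

0.1293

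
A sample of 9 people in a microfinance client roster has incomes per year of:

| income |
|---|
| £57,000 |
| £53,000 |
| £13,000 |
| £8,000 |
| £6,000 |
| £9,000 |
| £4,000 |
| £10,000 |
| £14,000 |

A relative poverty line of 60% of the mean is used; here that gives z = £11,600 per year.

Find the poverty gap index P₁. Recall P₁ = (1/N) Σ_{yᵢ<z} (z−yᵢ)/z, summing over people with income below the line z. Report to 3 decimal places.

0.201

Poor units: £4,000, £6,000, £8,000, £9,000, £10,000 (q = 5 of N = 9).
Gap ratios (z−y)/z: (11600−4000)/11600 = 0.6552; (11600−6000)/11600 = 0.4828; (11600−8000)/11600 = 0.3103; (11600−9000)/11600 = 0.2241; (11600−10000)/11600 = 0.1379.
Sum of shortfalls = 1.810345; P₁ averages over all N: 1.810345 / 9 = 0.201.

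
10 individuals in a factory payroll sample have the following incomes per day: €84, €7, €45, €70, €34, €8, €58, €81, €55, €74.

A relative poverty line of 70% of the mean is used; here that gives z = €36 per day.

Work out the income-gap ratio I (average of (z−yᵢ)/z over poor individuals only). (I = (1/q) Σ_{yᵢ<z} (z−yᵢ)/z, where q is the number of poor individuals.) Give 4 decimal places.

0.5463

Below the line: €7, €8, €34 (q = 3 of N = 10).
Shortfall ratios (z−y)/z: 0.8056, 0.7778, 0.0556; sum = 1.638889.
The income-gap ratio divides by q (the poor only): 1.638889 / 3 = 0.5463.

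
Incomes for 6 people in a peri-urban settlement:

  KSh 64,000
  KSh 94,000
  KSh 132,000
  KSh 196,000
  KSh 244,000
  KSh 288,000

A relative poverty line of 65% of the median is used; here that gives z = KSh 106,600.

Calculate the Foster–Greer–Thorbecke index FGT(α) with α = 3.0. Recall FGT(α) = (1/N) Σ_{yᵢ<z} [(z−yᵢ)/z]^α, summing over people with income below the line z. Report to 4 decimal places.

Poor units: KSh 64,000, KSh 94,000 (q = 2 of N = 6).
Normalized shortfalls: (106600−64000)/106600 = 0.3996; (106600−94000)/106600 = 0.1182.
Raised to α = 3.0: 0.06382; 0.00165.
Sum = 0.065471; FGT(3.0) = 0.065471 / 6 = 0.0109.

0.0109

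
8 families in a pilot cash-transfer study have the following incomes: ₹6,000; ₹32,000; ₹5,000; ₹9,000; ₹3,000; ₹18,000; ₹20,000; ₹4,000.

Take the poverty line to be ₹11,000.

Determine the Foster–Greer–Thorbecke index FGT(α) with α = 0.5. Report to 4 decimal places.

Below z: ₹3,000, ₹4,000, ₹5,000, ₹6,000, ₹9,000 (q = 5 of N = 8).
Normalized shortfalls: (11000−3000)/11000 = 0.7273; (11000−4000)/11000 = 0.6364; (11000−5000)/11000 = 0.5455; (11000−6000)/11000 = 0.4545; (11000−9000)/11000 = 0.1818.
Raised to α = 0.5: 0.85280; 0.79772; 0.73855; 0.67420; 0.42640.
Sum = 3.489677; FGT(0.5) = 3.489677 / 8 = 0.4362.

0.4362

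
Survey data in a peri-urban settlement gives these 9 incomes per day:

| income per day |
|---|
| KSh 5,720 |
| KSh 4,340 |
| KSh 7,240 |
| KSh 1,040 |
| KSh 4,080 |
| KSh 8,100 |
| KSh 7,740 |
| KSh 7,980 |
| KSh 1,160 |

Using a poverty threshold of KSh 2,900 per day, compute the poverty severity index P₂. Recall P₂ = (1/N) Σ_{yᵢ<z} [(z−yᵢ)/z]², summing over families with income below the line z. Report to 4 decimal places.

0.0857

Incomes under z: KSh 1,040, KSh 1,160 (q = 2 of N = 9).
Shortfall ratios: (2900−1040)/2900 = 0.6414; (2900−1160)/2900 = 0.6000.
Squared: 0.4114; 0.3600.
Sum = 0.771367; P₂ = 0.771367 / 9 = 0.0857.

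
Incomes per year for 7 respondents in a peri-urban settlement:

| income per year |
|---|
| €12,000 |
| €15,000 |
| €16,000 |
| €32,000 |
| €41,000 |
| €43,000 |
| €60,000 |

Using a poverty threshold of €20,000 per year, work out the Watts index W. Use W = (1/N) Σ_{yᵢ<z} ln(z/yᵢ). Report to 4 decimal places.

0.1460

Incomes under z: €12,000, €15,000, €16,000 (q = 3 of N = 7).
Log gaps: ln(20000/12000) = 0.5108; ln(20000/15000) = 0.2877; ln(20000/16000) = 0.2231.
W = 1.021651 / 7 = 0.1460.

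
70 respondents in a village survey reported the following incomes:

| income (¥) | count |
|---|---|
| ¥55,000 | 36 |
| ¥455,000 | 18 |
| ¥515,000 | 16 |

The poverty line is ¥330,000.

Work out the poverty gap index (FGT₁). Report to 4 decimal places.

Below the line: 36×¥55,000 (q = 36 of N = 70).
Shortfall ratios: (330000−55000)/330000 = 0.8333 (×36).
Sum of shortfalls = 30.000000; P₁ averages over all N: 30.000000 / 70 = 0.4286.

0.4286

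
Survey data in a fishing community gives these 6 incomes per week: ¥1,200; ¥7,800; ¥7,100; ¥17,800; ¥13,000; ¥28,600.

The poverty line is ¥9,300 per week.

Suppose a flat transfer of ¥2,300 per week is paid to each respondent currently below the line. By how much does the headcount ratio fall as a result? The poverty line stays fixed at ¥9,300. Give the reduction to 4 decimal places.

0.3333

Before: below the line — ¥1,200, ¥7,100, ¥7,800; headcount ratio = 0.500000.
After the ¥2,300 transfer: below the line — ¥3,500; headcount ratio = 0.166667.
Reduction = 0.500000 − 0.166667 = 0.3333.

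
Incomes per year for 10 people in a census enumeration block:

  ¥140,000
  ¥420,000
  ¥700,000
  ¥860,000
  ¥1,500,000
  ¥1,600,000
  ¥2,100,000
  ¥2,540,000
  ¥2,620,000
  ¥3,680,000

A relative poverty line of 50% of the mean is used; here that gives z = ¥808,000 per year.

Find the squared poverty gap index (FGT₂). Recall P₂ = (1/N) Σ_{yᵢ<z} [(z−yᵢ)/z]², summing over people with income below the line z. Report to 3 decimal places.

Incomes under z: ¥140,000, ¥420,000, ¥700,000 (q = 3 of N = 10).
Gap ratios (z−y)/z: (808000−140000)/808000 = 0.8267; (808000−420000)/808000 = 0.4802; (808000−700000)/808000 = 0.1337.
Squared: 0.6835; 0.2306; 0.0179.
Sum = 0.931943; P₂ = 0.931943 / 10 = 0.093.

0.093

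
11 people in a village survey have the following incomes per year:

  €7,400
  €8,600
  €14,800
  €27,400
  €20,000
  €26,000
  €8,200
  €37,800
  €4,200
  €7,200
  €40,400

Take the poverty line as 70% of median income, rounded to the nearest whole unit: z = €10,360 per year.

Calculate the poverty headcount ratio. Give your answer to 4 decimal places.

0.4545

5 of the 11 people have income below €10,360.
H = 5/11 = 0.4545.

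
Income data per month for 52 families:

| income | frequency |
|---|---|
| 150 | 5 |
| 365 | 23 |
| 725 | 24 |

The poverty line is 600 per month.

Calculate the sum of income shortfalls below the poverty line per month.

Poor units: 5×150, 23×365 (q = 28 of N = 52).
Individual gaps: 5×(600−150) = 2250; 23×(600−365) = 5405.
Aggregate gap = 7655.

7655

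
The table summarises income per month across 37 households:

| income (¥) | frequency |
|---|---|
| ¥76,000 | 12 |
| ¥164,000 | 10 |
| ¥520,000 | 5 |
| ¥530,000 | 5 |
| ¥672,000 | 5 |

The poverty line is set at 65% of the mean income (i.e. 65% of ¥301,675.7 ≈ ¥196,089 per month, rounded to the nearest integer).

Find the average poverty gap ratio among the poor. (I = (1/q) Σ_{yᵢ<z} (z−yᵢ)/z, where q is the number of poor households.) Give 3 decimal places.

Incomes under z: 12×¥76,000, 10×¥164,000 (q = 22 of N = 37).
Shortfall ratios (z−y)/z: 0.6124 (×12), 0.1636 (×10); sum = 8.985501.
I averages over the q = 22 poor units only: 8.985501 / 22 = 0.408.

0.408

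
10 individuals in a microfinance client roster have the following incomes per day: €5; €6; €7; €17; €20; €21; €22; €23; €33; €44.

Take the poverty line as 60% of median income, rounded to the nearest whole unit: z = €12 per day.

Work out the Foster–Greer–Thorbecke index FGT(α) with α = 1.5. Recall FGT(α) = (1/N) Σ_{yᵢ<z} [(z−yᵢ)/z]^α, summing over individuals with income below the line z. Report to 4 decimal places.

Poor units: €5, €6, €7 (q = 3 of N = 10).
Gap ratios (z−y)/z: (12−5)/12 = 0.5833; (12−6)/12 = 0.5000; (12−7)/12 = 0.4167.
Raised to α = 1.5: 0.44553; 0.35355; 0.26896.
Sum = 1.068039; FGT(1.5) = 1.068039 / 10 = 0.1068.

0.1068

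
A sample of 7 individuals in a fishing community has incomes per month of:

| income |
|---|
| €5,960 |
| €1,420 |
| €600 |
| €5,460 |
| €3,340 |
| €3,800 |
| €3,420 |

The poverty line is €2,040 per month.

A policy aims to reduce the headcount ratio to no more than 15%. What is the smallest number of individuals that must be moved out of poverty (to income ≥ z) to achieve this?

1

Currently q = 2 of N = 7 are below the line (H = 0.286).
A headcount ratio of at most 15% allows at most ⌊0.15 × 7⌋ = 1 poor individuals.
So at least 2 − 1 = 1 must be lifted.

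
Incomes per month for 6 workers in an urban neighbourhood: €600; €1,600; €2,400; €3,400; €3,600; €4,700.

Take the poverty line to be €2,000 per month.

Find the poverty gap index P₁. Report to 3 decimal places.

0.150

Below the line: €600, €1,600 (q = 2 of N = 6).
Normalized shortfalls: (2000−600)/2000 = 0.7000; (2000−1600)/2000 = 0.2000.
Sum of shortfalls = 0.900000; P₁ averages over all N: 0.900000 / 6 = 0.150.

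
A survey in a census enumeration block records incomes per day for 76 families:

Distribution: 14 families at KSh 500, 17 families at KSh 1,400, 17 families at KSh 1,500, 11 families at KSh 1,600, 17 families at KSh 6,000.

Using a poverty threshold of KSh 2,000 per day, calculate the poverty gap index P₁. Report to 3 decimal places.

0.290

Below the line: 14×KSh 500, 17×KSh 1,400, 17×KSh 1,500, 11×KSh 1,600 (q = 59 of N = 76).
Shortfall ratios: (2000−500)/2000 = 0.7500 (×14); (2000−1400)/2000 = 0.3000 (×17); (2000−1500)/2000 = 0.2500 (×17); (2000−1600)/2000 = 0.2000 (×11).
Sum of shortfalls = 22.050000; P₁ averages over all N: 22.050000 / 76 = 0.290.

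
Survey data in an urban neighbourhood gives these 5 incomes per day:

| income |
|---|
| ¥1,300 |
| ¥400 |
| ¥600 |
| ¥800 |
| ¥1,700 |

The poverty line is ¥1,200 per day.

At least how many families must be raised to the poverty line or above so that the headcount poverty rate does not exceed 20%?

3 of the 5 families are poor, so H = 3/5 = 0.600.
A headcount ratio of at most 20% allows at most ⌊0.20 × 5⌋ = 1 poor families.
So at least 3 − 1 = 2 must be lifted.

2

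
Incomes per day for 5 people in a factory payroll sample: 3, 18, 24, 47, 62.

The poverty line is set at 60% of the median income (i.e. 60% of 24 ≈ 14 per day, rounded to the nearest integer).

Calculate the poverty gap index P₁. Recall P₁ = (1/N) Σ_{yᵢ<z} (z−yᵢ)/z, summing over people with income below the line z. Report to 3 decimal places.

Incomes under z: 3 (q = 1 of N = 5).
Gap ratios (z−y)/z: (14−3)/14 = 0.7857.
Σ = 0.785714. Dividing by the full population N = 5 gives P₁ = 0.157.

0.157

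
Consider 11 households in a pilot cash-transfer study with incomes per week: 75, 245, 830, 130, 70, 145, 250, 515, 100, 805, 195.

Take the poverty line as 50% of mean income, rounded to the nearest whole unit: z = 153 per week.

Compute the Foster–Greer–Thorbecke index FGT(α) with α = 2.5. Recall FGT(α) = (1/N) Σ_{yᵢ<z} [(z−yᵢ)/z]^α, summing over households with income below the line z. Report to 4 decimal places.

Below z: 70, 75, 100, 130, 145 (q = 5 of N = 11).
Normalized shortfalls: (153−70)/153 = 0.5425; (153−75)/153 = 0.5098; (153−100)/153 = 0.3464; (153−130)/153 = 0.1503; (153−145)/153 = 0.0523.
Raised to α = 2.5: 0.21675; 0.18557; 0.07063; 0.00876; 0.00063.
Sum = 0.482336; FGT(2.5) = 0.482336 / 11 = 0.0438.

0.0438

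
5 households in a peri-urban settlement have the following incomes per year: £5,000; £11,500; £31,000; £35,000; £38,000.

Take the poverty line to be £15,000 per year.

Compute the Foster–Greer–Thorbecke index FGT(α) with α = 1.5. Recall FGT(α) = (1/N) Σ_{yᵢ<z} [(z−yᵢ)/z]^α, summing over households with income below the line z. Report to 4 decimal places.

0.1314

Incomes under z: £5,000, £11,500 (q = 2 of N = 5).
Normalized shortfalls: (15000−5000)/15000 = 0.6667; (15000−11500)/15000 = 0.2333.
Raised to α = 1.5: 0.54433; 0.11271.
Sum = 0.657042; FGT(1.5) = 0.657042 / 5 = 0.1314.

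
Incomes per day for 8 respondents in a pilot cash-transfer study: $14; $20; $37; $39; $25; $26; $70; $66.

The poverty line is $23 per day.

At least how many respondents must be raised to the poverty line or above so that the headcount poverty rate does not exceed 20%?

2 of the 8 respondents are poor, so H = 2/8 = 0.250.
A headcount ratio of at most 20% allows at most ⌊0.20 × 8⌋ = 1 poor respondents.
So at least 2 − 1 = 1 must be lifted.

1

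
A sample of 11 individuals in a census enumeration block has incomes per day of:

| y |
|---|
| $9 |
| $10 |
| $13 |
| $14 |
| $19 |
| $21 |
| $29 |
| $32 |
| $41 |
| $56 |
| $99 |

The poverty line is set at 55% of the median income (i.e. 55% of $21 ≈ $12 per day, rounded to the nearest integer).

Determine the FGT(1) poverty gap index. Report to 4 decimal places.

0.0379

Below z: $9, $10 (q = 2 of N = 11).
Normalized shortfalls: (12−9)/12 = 0.2500; (12−10)/12 = 0.1667.
Σ = 0.416667. Dividing by the full population N = 11 gives P₁ = 0.0379.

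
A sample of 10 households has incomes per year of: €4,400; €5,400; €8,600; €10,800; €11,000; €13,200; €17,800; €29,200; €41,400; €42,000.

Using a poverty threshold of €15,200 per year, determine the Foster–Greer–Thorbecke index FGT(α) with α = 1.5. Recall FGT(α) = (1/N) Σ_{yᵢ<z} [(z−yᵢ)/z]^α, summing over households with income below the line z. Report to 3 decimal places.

0.175

Incomes under z: €4,400, €5,400, €8,600, €10,800, €11,000, €13,200 (q = 6 of N = 10).
Normalized shortfalls: (15200−4400)/15200 = 0.7105; (15200−5400)/15200 = 0.6447; (15200−8600)/15200 = 0.4342; (15200−10800)/15200 = 0.2895; (15200−11000)/15200 = 0.2763; (15200−13200)/15200 = 0.1316.
Raised to α = 1.5: 0.59892; 0.51769; 0.28612; 0.15574; 0.14525; 0.04773.
Sum = 1.751459; FGT(1.5) = 1.751459 / 10 = 0.175.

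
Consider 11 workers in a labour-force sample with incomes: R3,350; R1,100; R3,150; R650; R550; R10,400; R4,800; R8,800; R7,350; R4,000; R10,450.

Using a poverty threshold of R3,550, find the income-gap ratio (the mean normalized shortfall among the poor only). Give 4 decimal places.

Poor units: R550, R650, R1,100, R3,150, R3,350 (q = 5 of N = 11).
Shortfall ratios (z−y)/z: 0.8451, 0.8169, 0.6901, 0.1127, 0.0563; sum = 2.521127.
I averages over the q = 5 poor units only: 2.521127 / 5 = 0.5042.

0.5042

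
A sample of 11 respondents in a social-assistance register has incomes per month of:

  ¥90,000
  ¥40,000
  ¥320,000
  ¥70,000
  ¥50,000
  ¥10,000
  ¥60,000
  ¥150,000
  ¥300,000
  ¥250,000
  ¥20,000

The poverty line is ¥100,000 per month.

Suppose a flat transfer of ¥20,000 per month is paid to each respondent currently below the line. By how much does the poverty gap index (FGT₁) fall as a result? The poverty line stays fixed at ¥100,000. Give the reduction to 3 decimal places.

Before: below the line — ¥10,000, ¥20,000, ¥40,000, ¥50,000, ¥60,000, ¥70,000, ¥90,000; poverty gap index (FGT₁) = 0.32727.
After the ¥20,000 transfer: below the line — ¥30,000, ¥40,000, ¥60,000, ¥70,000, ¥80,000, ¥90,000; poverty gap index (FGT₁) = 0.20909.
Reduction = 0.32727 − 0.20909 = 0.118.

0.118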